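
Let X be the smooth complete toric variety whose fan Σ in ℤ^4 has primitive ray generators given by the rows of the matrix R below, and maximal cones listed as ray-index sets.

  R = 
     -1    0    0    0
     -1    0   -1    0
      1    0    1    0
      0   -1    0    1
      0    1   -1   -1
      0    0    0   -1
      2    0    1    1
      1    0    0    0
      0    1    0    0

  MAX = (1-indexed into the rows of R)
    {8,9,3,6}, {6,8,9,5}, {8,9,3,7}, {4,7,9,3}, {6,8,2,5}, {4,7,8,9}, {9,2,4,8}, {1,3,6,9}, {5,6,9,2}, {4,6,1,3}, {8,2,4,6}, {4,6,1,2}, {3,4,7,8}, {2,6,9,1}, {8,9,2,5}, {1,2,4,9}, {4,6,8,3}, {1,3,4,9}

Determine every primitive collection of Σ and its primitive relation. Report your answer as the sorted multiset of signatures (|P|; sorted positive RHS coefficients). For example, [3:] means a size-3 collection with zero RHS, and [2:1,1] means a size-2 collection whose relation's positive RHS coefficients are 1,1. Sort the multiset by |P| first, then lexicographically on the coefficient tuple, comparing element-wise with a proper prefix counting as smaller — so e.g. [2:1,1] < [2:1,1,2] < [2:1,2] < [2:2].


Primitive collections (12):

  P={1,8}:  v_{1} + v_{8} = 0 ; sig = [2:]
  P={2,3}:  v_{2} + v_{3} = 0 ; sig = [2:]
  P={4,5}:  v_{4} + v_{5} = v_{2} + v_{8} ; sig = [2:1,1]
  P={6,7}:  v_{6} + v_{7} = v_{3} + v_{8} ; sig = [2:1,1]
  P={1,5}:  v_{1} + v_{5} = v_{2} + v_{6} + v_{9} ; sig = [2:1,1,1]
  P={1,7}:  v_{1} + v_{7} = v_{3} + v_{4} + v_{9} ; sig = [2:1,1,1]
  P={2,7}:  v_{2} + v_{7} = v_{4} + v_{8} + v_{9} ; sig = [2:1,1,1]
  P={3,5}:  v_{3} + v_{5} = v_{6} + v_{8} + v_{9} ; sig = [2:1,1,1]
  P={5,7}:  v_{5} + v_{7} = 2·v_{8} + v_{9} ; sig = [2:1,2]
  P={4,6,9}:  v_{4} + v_{6} + v_{9} = 0 ; sig = [3:]
  P={2,6,8,9}:  v_{2} + v_{6} + v_{8} + v_{9} = v_{5} ; sig = [4:1]
  P={3,4,8,9}:  v_{3} + v_{4} + v_{8} + v_{9} = v_{7} ; sig = [4:1]

so the primitive-relation signature multiset is
    |P|=2: 9 collections, coeffs (), (), (1,1), (1,1), (1,1,1), (1,1,1), (1,1,1), (1,1,1), (1,2)
    |P|=3: 1 collection, coeffs ()
    |P|=4: 2 collections, coeffs (1), (1)


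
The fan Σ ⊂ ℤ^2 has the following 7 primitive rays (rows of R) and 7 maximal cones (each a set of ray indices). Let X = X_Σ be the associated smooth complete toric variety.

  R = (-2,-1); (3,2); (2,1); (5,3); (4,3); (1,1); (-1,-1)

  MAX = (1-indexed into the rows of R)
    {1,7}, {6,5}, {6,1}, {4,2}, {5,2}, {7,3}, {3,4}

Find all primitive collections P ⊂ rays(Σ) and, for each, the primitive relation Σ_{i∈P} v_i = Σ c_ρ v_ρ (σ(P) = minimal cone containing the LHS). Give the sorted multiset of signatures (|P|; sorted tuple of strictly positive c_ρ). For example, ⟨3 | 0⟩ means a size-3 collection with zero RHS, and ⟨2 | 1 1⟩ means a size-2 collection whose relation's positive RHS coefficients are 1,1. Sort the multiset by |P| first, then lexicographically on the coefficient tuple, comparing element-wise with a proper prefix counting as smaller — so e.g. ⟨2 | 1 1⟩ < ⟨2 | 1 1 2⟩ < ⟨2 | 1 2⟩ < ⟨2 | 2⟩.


Δ(Σ) — 7 vertices, 14 min non-faces:

  • {1,3}:  v_{1} + v_{3} = 0  ⟹  sig = ⟨2 | 0⟩
  • {6,7}:  v_{6} + v_{7} = 0  ⟹  sig = ⟨2 | 0⟩
  • {1,2}:  v_{1} + v_{2} = v_{6}  ⟹  sig = ⟨2 | 1⟩
  • {1,4}:  v_{1} + v_{4} = v_{2}  ⟹  sig = ⟨2 | 1⟩
  • {2,3}:  v_{2} + v_{3} = v_{4}  ⟹  sig = ⟨2 | 1⟩
  • {2,6}:  v_{2} + v_{6} = v_{5}  ⟹  sig = ⟨2 | 1⟩
  • {2,7}:  v_{2} + v_{7} = v_{3}  ⟹  sig = ⟨2 | 1⟩
  • {3,6}:  v_{3} + v_{6} = v_{2}  ⟹  sig = ⟨2 | 1⟩
  • {5,7}:  v_{5} + v_{7} = v_{2}  ⟹  sig = ⟨2 | 1⟩
  • {1,5}:  v_{1} + v_{5} = 2·v_{6}  ⟹  sig = ⟨2 | 2⟩
  • {3,5}:  v_{3} + v_{5} = 2·v_{2}  ⟹  sig = ⟨2 | 2⟩
  • {4,6}:  v_{4} + v_{6} = 2·v_{2}  ⟹  sig = ⟨2 | 2⟩
  • {4,7}:  v_{4} + v_{7} = 2·v_{3}  ⟹  sig = ⟨2 | 2⟩
  • {4,5}:  v_{4} + v_{5} = 3·v_{2}  ⟹  sig = ⟨2 | 3⟩

Sorted signature multiset PRS(X):
    |P|=2: 14 collections, coeffs (), (), (1), (1), (1), (1), (1), (1), (1), (2), (2), (2), (2), (3)


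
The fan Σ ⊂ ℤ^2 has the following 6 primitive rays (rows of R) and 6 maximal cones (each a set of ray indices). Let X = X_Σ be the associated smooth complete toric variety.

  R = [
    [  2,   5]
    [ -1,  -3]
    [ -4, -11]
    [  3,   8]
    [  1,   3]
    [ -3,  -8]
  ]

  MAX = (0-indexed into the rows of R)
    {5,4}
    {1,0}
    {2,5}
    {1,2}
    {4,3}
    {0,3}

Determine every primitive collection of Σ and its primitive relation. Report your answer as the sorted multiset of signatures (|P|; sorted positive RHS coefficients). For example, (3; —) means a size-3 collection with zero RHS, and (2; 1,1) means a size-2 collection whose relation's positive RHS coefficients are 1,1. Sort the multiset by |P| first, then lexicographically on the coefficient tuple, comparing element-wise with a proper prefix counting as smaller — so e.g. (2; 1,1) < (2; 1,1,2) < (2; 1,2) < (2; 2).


Primitive collections (9):

  {1,4}:  v_{1} + v_{4} = 0 ; sig = (2; —)
  {3,5}:  v_{3} + v_{5} = 0 ; sig = (2; —)
  {0,4}:  v_{0} + v_{4} = v_{3} ; sig = (2; 1)
  {0,5}:  v_{0} + v_{5} = v_{1} ; sig = (2; 1)
  {1,3}:  v_{1} + v_{3} = v_{0} ; sig = (2; 1)
  {1,5}:  v_{1} + v_{5} = v_{2} ; sig = (2; 1)
  {2,3}:  v_{2} + v_{3} = v_{1} ; sig = (2; 1)
  {2,4}:  v_{2} + v_{4} = v_{5} ; sig = (2; 1)
  {0,2}:  v_{0} + v_{2} = 2·v_{1} ; sig = (2; 2)

Sorted signature multiset PRS(X):
{ (2; —) ×2,  (2; 1) ×6,  (2; 2) }


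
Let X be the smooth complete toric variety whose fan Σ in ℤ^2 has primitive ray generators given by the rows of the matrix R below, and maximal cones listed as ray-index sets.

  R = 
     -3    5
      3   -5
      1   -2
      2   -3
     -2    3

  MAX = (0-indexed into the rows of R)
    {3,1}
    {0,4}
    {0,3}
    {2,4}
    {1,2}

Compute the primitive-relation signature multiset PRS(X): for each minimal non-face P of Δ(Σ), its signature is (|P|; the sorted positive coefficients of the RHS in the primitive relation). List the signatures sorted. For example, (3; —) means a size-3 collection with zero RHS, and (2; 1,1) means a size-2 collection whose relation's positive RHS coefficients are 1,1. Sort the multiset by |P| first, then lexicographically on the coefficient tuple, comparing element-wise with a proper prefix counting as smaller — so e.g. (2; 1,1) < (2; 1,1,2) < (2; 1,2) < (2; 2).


Minimal non-faces — 5 found among 5 rays, 5 max cones:

  {0,1}:  v_{0} + v_{1} = 0 ; sig = (2; —)
  {3,4}:  v_{3} + v_{4} = 0 ; sig = (2; —)
  {0,2}:  v_{0} + v_{2} = v_{4} ; sig = (2; 1)
  {1,4}:  v_{1} + v_{4} = v_{2} ; sig = (2; 1)
  {2,3}:  v_{2} + v_{3} = v_{1} ; sig = (2; 1)

Hence PRS(X_Σ) =
[(2; —), (2; —), (2; 1), (2; 1), (2; 1)]


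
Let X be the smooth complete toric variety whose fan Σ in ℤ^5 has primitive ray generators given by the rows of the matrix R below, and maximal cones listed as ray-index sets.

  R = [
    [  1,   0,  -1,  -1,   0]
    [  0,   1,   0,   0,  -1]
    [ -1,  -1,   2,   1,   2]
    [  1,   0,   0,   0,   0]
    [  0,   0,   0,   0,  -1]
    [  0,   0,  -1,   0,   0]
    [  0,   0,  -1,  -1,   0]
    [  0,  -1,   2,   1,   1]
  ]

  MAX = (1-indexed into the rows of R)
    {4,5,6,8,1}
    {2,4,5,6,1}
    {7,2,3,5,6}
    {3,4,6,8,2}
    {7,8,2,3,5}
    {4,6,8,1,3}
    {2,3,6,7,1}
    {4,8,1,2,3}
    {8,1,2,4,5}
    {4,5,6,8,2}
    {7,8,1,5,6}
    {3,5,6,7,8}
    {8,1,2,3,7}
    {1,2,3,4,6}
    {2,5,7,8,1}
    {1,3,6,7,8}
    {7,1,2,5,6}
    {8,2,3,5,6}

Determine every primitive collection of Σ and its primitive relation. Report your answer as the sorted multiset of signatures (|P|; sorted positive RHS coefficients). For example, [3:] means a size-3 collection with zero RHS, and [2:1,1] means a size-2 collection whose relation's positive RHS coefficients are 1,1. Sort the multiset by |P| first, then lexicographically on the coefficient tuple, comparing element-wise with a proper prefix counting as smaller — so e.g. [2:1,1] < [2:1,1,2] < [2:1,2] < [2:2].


Σ has 5 primitive collections:

  P = {4,7}:  v_{4} + v_{7} = v_{1}  ⇒ sig = [2:1]
  P = {3,4,5}:  v_{3} + v_{4} + v_{5} = v_{8}  ⇒ sig = [3:1]
  P = {1,3,5}:  v_{1} + v_{3} + v_{5} = v_{7} + v_{8}  ⇒ sig = [3:1,1]
  P = {2,6,7,8}:  v_{2} + v_{6} + v_{7} + v_{8} = 0  ⇒ sig = [4:]
  P = {1,2,6,8}:  v_{1} + v_{2} + v_{6} + v_{8} = v_{4}  ⇒ sig = [4:1]

Signatures (|P|; sorted positive RHS coefficients), sorted:
[[2:1], [3:1], [3:1,1], [4:], [4:1]]


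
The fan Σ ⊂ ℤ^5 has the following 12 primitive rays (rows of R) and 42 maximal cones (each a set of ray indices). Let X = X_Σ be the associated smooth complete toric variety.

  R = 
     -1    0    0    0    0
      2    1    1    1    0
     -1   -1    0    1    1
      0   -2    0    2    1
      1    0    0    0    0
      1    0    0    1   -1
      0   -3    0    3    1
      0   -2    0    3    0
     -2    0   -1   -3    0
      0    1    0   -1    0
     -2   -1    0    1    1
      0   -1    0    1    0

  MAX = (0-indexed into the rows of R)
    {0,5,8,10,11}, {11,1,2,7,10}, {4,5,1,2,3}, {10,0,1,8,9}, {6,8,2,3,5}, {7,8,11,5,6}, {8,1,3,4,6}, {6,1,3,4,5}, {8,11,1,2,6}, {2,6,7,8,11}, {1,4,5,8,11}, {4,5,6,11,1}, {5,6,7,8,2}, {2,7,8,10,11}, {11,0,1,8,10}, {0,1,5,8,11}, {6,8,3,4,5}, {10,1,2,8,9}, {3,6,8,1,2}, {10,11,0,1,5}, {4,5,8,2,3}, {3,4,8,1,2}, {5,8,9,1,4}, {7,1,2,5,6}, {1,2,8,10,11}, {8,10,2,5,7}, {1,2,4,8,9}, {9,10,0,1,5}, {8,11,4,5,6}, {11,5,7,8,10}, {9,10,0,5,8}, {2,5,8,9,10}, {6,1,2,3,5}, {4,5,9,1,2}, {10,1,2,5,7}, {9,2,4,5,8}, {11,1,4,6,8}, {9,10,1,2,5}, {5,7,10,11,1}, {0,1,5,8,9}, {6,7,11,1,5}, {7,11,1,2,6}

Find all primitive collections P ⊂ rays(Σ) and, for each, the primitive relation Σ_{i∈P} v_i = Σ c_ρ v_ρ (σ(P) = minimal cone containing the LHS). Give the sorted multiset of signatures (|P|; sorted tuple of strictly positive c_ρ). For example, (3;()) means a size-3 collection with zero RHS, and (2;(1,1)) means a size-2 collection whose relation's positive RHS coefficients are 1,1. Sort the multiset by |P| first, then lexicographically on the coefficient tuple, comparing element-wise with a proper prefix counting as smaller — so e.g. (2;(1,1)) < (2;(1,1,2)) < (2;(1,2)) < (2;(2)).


|primitive collections| = 23. Relations:

  P={0,4}:  v_{0} + v_{4} = 0  so sig = (2;())
  P={9,11}:  v_{9} + v_{11} = 0  so sig = (2;())
  P={0,2}:  v_{0} + v_{2} = v_{10}  so sig = (2;(1))
  P={3,11}:  v_{3} + v_{11} = v_{6}  so sig = (2;(1))
  P={4,10}:  v_{4} + v_{10} = v_{2}  so sig = (2;(1))
  P={6,9}:  v_{6} + v_{9} = v_{3}  so sig = (2;(1))
  P={0,3}:  v_{0} + v_{3} = v_{2} + v_{11}  so sig = (2;(1,1))
  P={3,9}:  v_{3} + v_{9} = v_{2} + v_{4}  so sig = (2;(1,1))
  P={4,7}:  v_{4} + v_{7} = v_{3} + v_{5}  so sig = (2;(1,1))
  P={7,9}:  v_{7} + v_{9} = v_{2} + v_{5}  so sig = (2;(1,1))
  P={0,7}:  v_{0} + v_{7} = v_{5} + v_{10} + v_{11}  so sig = (2;(1,1,1))
  P={3,7}:  v_{3} + v_{7} = v_{2} + v_{5} + v_{6}  so sig = (2;(1,1,1))
  P={0,6}:  v_{0} + v_{6} = v_{2} + 2·v_{11}  so sig = (2;(1,2))
  P={3,10}:  v_{3} + v_{10} = 2·v_{2} + v_{11}  so sig = (2;(1,2))
  P={6,10}:  v_{6} + v_{10} = 2·v_{2} + 2·v_{11}  so sig = (2;(2,2))
  P={1,7,8}:  v_{1} + v_{7} + v_{8} = v_{11}  so sig = (3;(1))
  P={2,4,11}:  v_{2} + v_{4} + v_{11} = v_{3}  so sig = (3;(1))
  P={2,5,11}:  v_{2} + v_{5} + v_{11} = v_{7}  so sig = (3;(1))
  P={2,4,6}:  v_{2} + v_{4} + v_{6} = 2·v_{3}  so sig = (3;(2))
  P={1,2,5,8}:  v_{1} + v_{2} + v_{5} + v_{8} = 0  so sig = (4;())
  P={1,5,8,10}:  v_{1} + v_{5} + v_{8} + v_{10} = v_{0}  so sig = (4;(1))
  P={1,3,5,8}:  v_{1} + v_{3} + v_{5} + v_{8} = v_{4} + v_{11}  so sig = (4;(1,1))
  P={1,5,6,8}:  v_{1} + v_{5} + v_{6} + v_{8} = v_{4} + 2·v_{11}  so sig = (4;(1,2))

Sorted signature multiset PRS(X):
[(2;()), (2;()), (2;(1)), (2;(1)), (2;(1)), (2;(1)), (2;(1,1)), (2;(1,1)), (2;(1,1)), (2;(1,1)), (2;(1,1,1)), (2;(1,1,1)), (2;(1,2)), (2;(1,2)), (2;(2,2)), (3;(1)), (3;(1)), (3;(1)), (3;(2)), (4;()), (4;(1)), (4;(1,1)), (4;(1,2))]


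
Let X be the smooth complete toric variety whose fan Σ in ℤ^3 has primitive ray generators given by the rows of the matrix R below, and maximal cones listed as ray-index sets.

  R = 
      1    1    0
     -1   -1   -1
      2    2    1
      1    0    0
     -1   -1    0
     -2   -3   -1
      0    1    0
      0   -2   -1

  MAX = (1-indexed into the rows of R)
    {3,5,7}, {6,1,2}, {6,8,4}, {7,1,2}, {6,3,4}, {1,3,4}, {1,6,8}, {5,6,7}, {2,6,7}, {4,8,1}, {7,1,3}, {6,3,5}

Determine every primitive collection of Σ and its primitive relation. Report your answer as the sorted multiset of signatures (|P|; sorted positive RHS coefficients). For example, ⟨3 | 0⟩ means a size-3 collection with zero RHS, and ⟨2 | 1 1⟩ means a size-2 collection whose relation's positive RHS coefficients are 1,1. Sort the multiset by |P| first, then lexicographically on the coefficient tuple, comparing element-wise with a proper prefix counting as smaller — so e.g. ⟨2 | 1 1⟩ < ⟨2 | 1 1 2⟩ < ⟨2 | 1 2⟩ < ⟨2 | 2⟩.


|primitive collections| = 14. Relations:

  P = {1,5}:  v_{1} + v_{5} = 0 ; sig = ⟨2 | 0⟩
  P = {2,3}:  v_{2} + v_{3} = v_{1} ; sig = ⟨2 | 1⟩
  P = {4,7}:  v_{4} + v_{7} = v_{1} ; sig = ⟨2 | 1⟩
  P = {2,5}:  v_{2} + v_{5} = v_{6} + v_{7} ; sig = ⟨2 | 1 1⟩
  P = {4,5}:  v_{4} + v_{5} = v_{3} + v_{6} ; sig = ⟨2 | 1 1⟩
  P = {5,8}:  v_{5} + v_{8} = v_{4} + v_{6} ; sig = ⟨2 | 1 1⟩
  P = {2,4}:  v_{2} + v_{4} = 2·v_{1} + v_{6} ; sig = ⟨2 | 1 2⟩
  P = {7,8}:  v_{7} + v_{8} = 2·v_{1} + v_{6} ; sig = ⟨2 | 1 2⟩
  P = {3,8}:  v_{3} + v_{8} = 2·v_{4} ; sig = ⟨2 | 2⟩
  P = {2,8}:  v_{2} + v_{8} = 3·v_{1} + 2·v_{6} ; sig = ⟨2 | 2 3⟩
  P = {3,6,7}:  v_{3} + v_{6} + v_{7} = 0 ; sig = ⟨3 | 0⟩
  P = {1,3,6}:  v_{1} + v_{3} + v_{6} = v_{4} ; sig = ⟨3 | 1⟩
  P = {1,4,6}:  v_{1} + v_{4} + v_{6} = v_{8} ; sig = ⟨3 | 1⟩
  P = {1,6,7}:  v_{1} + v_{6} + v_{7} = v_{2} ; sig = ⟨3 | 1⟩

so the primitive-relation signature multiset is
[⟨2 | 0⟩, ⟨2 | 1⟩, ⟨2 | 1⟩, ⟨2 | 1 1⟩, ⟨2 | 1 1⟩, ⟨2 | 1 1⟩, ⟨2 | 1 2⟩, ⟨2 | 1 2⟩, ⟨2 | 2⟩, ⟨2 | 2 3⟩, ⟨3 | 0⟩, ⟨3 | 1⟩, ⟨3 | 1⟩, ⟨3 | 1⟩]


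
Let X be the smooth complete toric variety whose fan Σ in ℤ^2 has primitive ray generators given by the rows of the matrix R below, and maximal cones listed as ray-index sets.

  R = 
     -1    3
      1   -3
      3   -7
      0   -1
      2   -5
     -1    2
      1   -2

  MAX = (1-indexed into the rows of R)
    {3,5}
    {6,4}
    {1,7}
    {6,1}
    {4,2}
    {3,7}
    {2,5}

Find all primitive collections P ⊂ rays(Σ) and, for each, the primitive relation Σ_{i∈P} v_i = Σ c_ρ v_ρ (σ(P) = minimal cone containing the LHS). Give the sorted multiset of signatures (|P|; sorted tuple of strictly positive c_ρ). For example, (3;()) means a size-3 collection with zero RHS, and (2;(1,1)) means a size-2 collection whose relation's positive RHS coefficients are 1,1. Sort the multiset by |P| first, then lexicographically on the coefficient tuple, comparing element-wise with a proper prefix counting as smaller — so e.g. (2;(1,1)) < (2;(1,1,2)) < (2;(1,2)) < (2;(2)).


|primitive collections| = 14. Relations:

  P={1,2}:  v_{1} + v_{2} = 0  so sig = (2;())
  P={6,7}:  v_{6} + v_{7} = 0  so sig = (2;())
  P={1,4}:  v_{1} + v_{4} = v_{6}  so sig = (2;(1))
  P={1,5}:  v_{1} + v_{5} = v_{7}  so sig = (2;(1))
  P={2,6}:  v_{2} + v_{6} = v_{4}  so sig = (2;(1))
  P={2,7}:  v_{2} + v_{7} = v_{5}  so sig = (2;(1))
  P={3,6}:  v_{3} + v_{6} = v_{5}  so sig = (2;(1))
  P={4,7}:  v_{4} + v_{7} = v_{2}  so sig = (2;(1))
  P={5,6}:  v_{5} + v_{6} = v_{2}  so sig = (2;(1))
  P={5,7}:  v_{5} + v_{7} = v_{3}  so sig = (2;(1))
  P={3,4}:  v_{3} + v_{4} = v_{2} + v_{5}  so sig = (2;(1,1))
  P={1,3}:  v_{1} + v_{3} = 2·v_{7}  so sig = (2;(2))
  P={2,3}:  v_{2} + v_{3} = 2·v_{5}  so sig = (2;(2))
  P={4,5}:  v_{4} + v_{5} = 2·v_{2}  so sig = (2;(2))

Sorted signature multiset PRS(X):
{ (2;()) ×2,  (2;(1)) ×8,  (2;(1,1)),  (2;(2)) ×3 }


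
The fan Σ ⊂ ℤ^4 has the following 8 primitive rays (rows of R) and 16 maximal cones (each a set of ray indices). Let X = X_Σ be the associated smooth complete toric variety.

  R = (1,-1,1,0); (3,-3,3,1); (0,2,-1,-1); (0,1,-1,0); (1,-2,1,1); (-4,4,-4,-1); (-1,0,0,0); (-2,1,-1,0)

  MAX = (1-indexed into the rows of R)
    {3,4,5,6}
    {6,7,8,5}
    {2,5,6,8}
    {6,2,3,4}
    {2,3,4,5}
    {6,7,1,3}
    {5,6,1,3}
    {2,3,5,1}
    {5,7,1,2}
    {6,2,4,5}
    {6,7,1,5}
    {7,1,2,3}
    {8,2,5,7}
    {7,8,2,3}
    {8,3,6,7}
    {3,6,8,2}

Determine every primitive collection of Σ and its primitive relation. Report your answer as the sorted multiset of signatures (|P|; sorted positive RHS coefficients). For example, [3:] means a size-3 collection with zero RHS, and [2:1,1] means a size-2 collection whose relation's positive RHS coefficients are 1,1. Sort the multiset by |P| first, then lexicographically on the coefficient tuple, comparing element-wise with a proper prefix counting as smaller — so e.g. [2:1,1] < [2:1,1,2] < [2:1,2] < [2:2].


Σ has 9 primitive collections:

  P={1,8}:  v_{1} + v_{8} = v_{7} ; sig = [2:1]
  P={1,4}:  v_{1} + v_{4} = v_{3} + v_{5} ; sig = [2:1,1]
  P={4,7}:  v_{4} + v_{7} = v_{2} + v_{6} ; sig = [2:1,1]
  P={4,8}:  v_{4} + v_{8} = 2·v_{2} + 2·v_{6} ; sig = [2:2,2]
  P={1,2,6}:  v_{1} + v_{2} + v_{6} = 0 ; sig = [3:]
  P={3,5,7}:  v_{3} + v_{5} + v_{7} = 0 ; sig = [3:]
  P={2,6,7}:  v_{2} + v_{6} + v_{7} = v_{8} ; sig = [3:1]
  P={3,5,8}:  v_{3} + v_{5} + v_{8} = v_{2} + v_{6} ; sig = [3:1,1]
  P={2,3,5,6}:  v_{2} + v_{3} + v_{5} + v_{6} = v_{4} ; sig = [4:1]

Signatures (|P|; sorted positive RHS coefficients), sorted:
    |P|=2: 4 collections, coeffs (1), (1,1), (1,1), (2,2)
    |P|=3: 4 collections, coeffs (), (), (1), (1,1)
    |P|=4: 1 collection, coeffs (1)


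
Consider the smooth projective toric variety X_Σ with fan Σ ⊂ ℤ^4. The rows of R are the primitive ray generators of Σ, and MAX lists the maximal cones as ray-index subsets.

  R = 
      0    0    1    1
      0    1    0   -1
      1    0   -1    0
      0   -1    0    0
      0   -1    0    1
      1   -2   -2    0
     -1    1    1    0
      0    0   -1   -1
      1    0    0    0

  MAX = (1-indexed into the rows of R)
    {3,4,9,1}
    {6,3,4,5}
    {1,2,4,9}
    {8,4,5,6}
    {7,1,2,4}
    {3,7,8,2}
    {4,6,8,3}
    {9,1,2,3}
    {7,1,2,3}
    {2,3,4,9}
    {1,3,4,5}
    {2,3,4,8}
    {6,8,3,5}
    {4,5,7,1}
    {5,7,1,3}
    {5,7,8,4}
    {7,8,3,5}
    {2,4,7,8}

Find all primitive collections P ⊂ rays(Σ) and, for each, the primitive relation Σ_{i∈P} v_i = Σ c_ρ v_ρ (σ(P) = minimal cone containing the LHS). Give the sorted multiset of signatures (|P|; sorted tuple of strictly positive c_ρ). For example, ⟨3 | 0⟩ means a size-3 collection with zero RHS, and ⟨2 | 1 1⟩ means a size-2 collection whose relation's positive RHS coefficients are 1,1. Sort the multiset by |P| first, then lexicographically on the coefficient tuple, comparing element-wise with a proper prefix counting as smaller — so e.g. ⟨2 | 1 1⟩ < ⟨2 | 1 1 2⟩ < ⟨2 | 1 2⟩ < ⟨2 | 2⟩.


Primitive collections (12):

  P = {1,8}:  v_{1} + v_{8} = 0 ; sig = ⟨2 | 0⟩
  P = {2,5}:  v_{2} + v_{5} = 0 ; sig = ⟨2 | 0⟩
  P = {6,7}:  v_{6} + v_{7} = v_{5} + v_{8} ; sig = ⟨2 | 1 1⟩
  P = {7,9}:  v_{7} + v_{9} = v_{1} + v_{2} ; sig = ⟨2 | 1 1⟩
  P = {1,6}:  v_{1} + v_{6} = v_{3} + v_{4} + v_{5} ; sig = ⟨2 | 1 1 1⟩
  P = {2,6}:  v_{2} + v_{6} = v_{3} + v_{4} + v_{8} ; sig = ⟨2 | 1 1 1⟩
  P = {5,9}:  v_{5} + v_{9} = v_{1} + v_{3} + v_{4} ; sig = ⟨2 | 1 1 1⟩
  P = {8,9}:  v_{8} + v_{9} = v_{2} + v_{3} + v_{4} ; sig = ⟨2 | 1 1 1⟩
  P = {6,9}:  v_{6} + v_{9} = 2·v_{3} + 2·v_{4} ; sig = ⟨2 | 2 2⟩
  P = {3,4,7}:  v_{3} + v_{4} + v_{7} = 0 ; sig = ⟨3 | 0⟩
  P = {1,2,3,4}:  v_{1} + v_{2} + v_{3} + v_{4} = v_{9} ; sig = ⟨4 | 1⟩
  P = {3,4,5,8}:  v_{3} + v_{4} + v_{5} + v_{8} = v_{6} ; sig = ⟨4 | 1⟩

Hence PRS(X_Σ) =
    ⟨2 | 0⟩
    ⟨2 | 0⟩
    ⟨2 | 1 1⟩
    ⟨2 | 1 1⟩
    ⟨2 | 1 1 1⟩
    ⟨2 | 1 1 1⟩
    ⟨2 | 1 1 1⟩
    ⟨2 | 1 1 1⟩
    ⟨2 | 2 2⟩
    ⟨3 | 0⟩
    ⟨4 | 1⟩
    ⟨4 | 1⟩


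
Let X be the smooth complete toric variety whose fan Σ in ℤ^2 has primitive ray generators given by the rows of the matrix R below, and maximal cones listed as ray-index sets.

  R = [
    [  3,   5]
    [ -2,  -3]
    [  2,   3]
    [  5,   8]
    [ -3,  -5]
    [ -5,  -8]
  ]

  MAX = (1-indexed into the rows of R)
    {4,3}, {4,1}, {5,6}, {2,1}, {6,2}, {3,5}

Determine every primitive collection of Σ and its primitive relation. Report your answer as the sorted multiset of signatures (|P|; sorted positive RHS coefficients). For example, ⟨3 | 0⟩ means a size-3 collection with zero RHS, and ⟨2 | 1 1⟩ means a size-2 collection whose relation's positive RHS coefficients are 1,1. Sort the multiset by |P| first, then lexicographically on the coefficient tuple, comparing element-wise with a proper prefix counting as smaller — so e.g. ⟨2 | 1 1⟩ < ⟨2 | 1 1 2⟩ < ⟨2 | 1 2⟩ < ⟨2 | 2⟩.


9 collections generate NE(X_Σ); each relation:

  {1,5}:  v_{1} + v_{5} = 0  ⇒ sig = ⟨2 | 0⟩
  {2,3}:  v_{2} + v_{3} = 0  ⇒ sig = ⟨2 | 0⟩
  {4,6}:  v_{4} + v_{6} = 0  ⇒ sig = ⟨2 | 0⟩
  {1,3}:  v_{1} + v_{3} = v_{4}  ⇒ sig = ⟨2 | 1⟩
  {1,6}:  v_{1} + v_{6} = v_{2}  ⇒ sig = ⟨2 | 1⟩
  {2,4}:  v_{2} + v_{4} = v_{1}  ⇒ sig = ⟨2 | 1⟩
  {2,5}:  v_{2} + v_{5} = v_{6}  ⇒ sig = ⟨2 | 1⟩
  {3,6}:  v_{3} + v_{6} = v_{5}  ⇒ sig = ⟨2 | 1⟩
  {4,5}:  v_{4} + v_{5} = v_{3}  ⇒ sig = ⟨2 | 1⟩

Signatures (|P|; sorted positive RHS coefficients), sorted:
    ⟨2 | 0⟩
    ⟨2 | 0⟩
    ⟨2 | 0⟩
    ⟨2 | 1⟩
    ⟨2 | 1⟩
    ⟨2 | 1⟩
    ⟨2 | 1⟩
    ⟨2 | 1⟩
    ⟨2 | 1⟩


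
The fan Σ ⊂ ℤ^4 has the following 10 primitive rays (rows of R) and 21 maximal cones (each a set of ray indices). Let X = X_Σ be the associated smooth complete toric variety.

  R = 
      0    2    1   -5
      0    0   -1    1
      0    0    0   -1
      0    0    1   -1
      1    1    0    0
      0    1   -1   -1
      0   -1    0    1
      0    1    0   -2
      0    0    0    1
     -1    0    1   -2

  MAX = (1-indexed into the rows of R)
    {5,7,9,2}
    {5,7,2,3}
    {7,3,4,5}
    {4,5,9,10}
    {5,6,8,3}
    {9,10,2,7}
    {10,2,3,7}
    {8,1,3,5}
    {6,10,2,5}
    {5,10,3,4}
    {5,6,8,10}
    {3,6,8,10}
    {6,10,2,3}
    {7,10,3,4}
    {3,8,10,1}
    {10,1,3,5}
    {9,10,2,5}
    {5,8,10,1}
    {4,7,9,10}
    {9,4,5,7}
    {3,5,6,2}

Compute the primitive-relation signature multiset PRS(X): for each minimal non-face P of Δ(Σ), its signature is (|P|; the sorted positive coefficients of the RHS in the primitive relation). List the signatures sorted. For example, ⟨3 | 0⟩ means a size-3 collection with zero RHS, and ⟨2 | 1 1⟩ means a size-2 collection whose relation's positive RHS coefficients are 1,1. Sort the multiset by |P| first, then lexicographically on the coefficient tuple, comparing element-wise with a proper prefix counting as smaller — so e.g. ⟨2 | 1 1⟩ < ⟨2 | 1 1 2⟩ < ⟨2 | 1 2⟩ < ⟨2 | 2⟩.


|primitive collections| = 18. Relations:

  P={2,4}:  v_{2} + v_{4} = 0 — sig = ⟨2 | 0⟩
  P={3,9}:  v_{3} + v_{9} = 0 — sig = ⟨2 | 0⟩
  P={2,8}:  v_{2} + v_{8} = v_{6} — sig = ⟨2 | 1⟩
  P={4,6}:  v_{4} + v_{6} = v_{8} — sig = ⟨2 | 1⟩
  P={7,8}:  v_{7} + v_{8} = v_{3} — sig = ⟨2 | 1⟩
  P={6,7}:  v_{6} + v_{7} = v_{2} + v_{3} — sig = ⟨2 | 1 1⟩
  P={1,9}:  v_{1} + v_{9} = v_{5} + v_{8} + v_{10} — sig = ⟨2 | 1 1 1⟩
  P={4,8}:  v_{4} + v_{8} = v_{3} + v_{5} + v_{10} — sig = ⟨2 | 1 1 1⟩
  P={8,9}:  v_{8} + v_{9} = v_{2} + v_{5} + v_{10} — sig = ⟨2 | 1 1 1⟩
  P={1,7}:  v_{1} + v_{7} = 2·v_{3} + v_{5} + v_{10} — sig = ⟨2 | 1 1 2⟩
  P={6,9}:  v_{6} + v_{9} = 2·v_{2} + v_{5} + v_{10} — sig = ⟨2 | 1 1 2⟩
  P={1,2}:  v_{1} + v_{2} = 2·v_{8} — sig = ⟨2 | 2⟩
  P={1,4}:  v_{1} + v_{4} = 2·v_{3} + 2·v_{5} + 2·v_{10} — sig = ⟨2 | 2 2 2⟩
  P={1,6}:  v_{1} + v_{6} = 3·v_{8} — sig = ⟨2 | 3⟩
  P={5,7,10}:  v_{5} + v_{7} + v_{10} = v_{4} — sig = ⟨3 | 1⟩
  P={2,3,5,10}:  v_{2} + v_{3} + v_{5} + v_{10} = v_{8} — sig = ⟨4 | 1⟩
  P={3,5,8,10}:  v_{3} + v_{5} + v_{8} + v_{10} = v_{1} — sig = ⟨4 | 1⟩
  P={3,5,6,10}:  v_{3} + v_{5} + v_{6} + v_{10} = 2·v_{8} — sig = ⟨4 | 2⟩

Hence PRS(X_Σ) =
[⟨2 | 0⟩, ⟨2 | 0⟩, ⟨2 | 1⟩, ⟨2 | 1⟩, ⟨2 | 1⟩, ⟨2 | 1 1⟩, ⟨2 | 1 1 1⟩, ⟨2 | 1 1 1⟩, ⟨2 | 1 1 1⟩, ⟨2 | 1 1 2⟩, ⟨2 | 1 1 2⟩, ⟨2 | 2⟩, ⟨2 | 2 2 2⟩, ⟨2 | 3⟩, ⟨3 | 1⟩, ⟨4 | 1⟩, ⟨4 | 1⟩, ⟨4 | 2⟩]


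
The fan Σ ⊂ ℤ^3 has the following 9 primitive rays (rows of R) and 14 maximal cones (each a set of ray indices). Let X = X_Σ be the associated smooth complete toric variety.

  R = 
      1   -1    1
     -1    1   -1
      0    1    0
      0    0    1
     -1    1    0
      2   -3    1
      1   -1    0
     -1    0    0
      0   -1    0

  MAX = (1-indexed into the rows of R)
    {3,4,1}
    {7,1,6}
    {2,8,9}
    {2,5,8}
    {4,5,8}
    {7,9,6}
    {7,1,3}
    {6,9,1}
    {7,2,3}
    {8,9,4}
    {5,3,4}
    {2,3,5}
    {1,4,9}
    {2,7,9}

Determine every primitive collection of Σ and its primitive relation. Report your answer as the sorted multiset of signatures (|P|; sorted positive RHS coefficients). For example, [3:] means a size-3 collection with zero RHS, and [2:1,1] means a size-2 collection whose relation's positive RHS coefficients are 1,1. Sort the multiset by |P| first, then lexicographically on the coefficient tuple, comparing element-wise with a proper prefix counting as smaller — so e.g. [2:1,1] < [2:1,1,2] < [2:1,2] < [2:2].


16 collections generate NE(X_Σ); each relation:

  • {1,2}:  v_{1} + v_{2} = 0  ⇒ sig = [2:]
  • {3,9}:  v_{3} + v_{9} = 0  ⇒ sig = [2:]
  • {5,7}:  v_{5} + v_{7} = 0  ⇒ sig = [2:]
  • {1,5}:  v_{1} + v_{5} = v_{4}  ⇒ sig = [2:1]
  • {2,4}:  v_{2} + v_{4} = v_{5}  ⇒ sig = [2:1]
  • {3,8}:  v_{3} + v_{8} = v_{5}  ⇒ sig = [2:1]
  • {4,7}:  v_{4} + v_{7} = v_{1}  ⇒ sig = [2:1]
  • {5,9}:  v_{5} + v_{9} = v_{8}  ⇒ sig = [2:1]
  • {7,8}:  v_{7} + v_{8} = v_{9}  ⇒ sig = [2:1]
  • {1,8}:  v_{1} + v_{8} = v_{4} + v_{9}  ⇒ sig = [2:1,1]
  • {2,6}:  v_{2} + v_{6} = v_{7} + v_{9}  ⇒ sig = [2:1,1]
  • {3,6}:  v_{3} + v_{6} = v_{1} + v_{7}  ⇒ sig = [2:1,1]
  • {5,6}:  v_{5} + v_{6} = v_{1} + v_{9}  ⇒ sig = [2:1,1]
  • {4,6}:  v_{4} + v_{6} = 2·v_{1} + v_{9}  ⇒ sig = [2:1,2]
  • {6,8}:  v_{6} + v_{8} = v_{1} + 2·v_{9}  ⇒ sig = [2:1,2]
  • {1,7,9}:  v_{1} + v_{7} + v_{9} = v_{6}  ⇒ sig = [3:1]

Hence PRS(X_Σ) =
    [2:]
    [2:]
    [2:]
    [2:1]
    [2:1]
    [2:1]
    [2:1]
    [2:1]
    [2:1]
    [2:1,1]
    [2:1,1]
    [2:1,1]
    [2:1,1]
    [2:1,2]
    [2:1,2]
    [3:1]


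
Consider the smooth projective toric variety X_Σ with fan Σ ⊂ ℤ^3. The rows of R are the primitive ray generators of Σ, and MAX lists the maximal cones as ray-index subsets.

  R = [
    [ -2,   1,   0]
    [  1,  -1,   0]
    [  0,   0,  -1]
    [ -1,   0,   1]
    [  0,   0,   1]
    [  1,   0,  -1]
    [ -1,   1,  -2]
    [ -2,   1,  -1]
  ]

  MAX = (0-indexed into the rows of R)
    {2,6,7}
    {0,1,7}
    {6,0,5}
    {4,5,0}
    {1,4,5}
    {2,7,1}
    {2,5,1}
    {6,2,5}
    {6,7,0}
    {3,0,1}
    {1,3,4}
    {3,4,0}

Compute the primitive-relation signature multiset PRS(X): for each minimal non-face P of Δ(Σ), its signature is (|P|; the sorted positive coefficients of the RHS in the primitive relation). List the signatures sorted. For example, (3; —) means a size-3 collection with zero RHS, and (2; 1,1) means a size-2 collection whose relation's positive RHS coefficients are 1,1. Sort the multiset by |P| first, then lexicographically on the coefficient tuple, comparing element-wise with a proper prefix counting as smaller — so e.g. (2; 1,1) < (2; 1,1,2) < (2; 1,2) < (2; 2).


Δ(Σ) — 8 vertices, 12 min non-faces:

  • {2,4}:  v_{2} + v_{4} = 0 — sig = (2; —)
  • {3,5}:  v_{3} + v_{5} = 0 — sig = (2; —)
  • {0,2}:  v_{0} + v_{2} = v_{7} — sig = (2; 1)
  • {3,6}:  v_{3} + v_{6} = v_{7} — sig = (2; 1)
  • {4,7}:  v_{4} + v_{7} = v_{0} — sig = (2; 1)
  • {5,7}:  v_{5} + v_{7} = v_{6} — sig = (2; 1)
  • {2,3}:  v_{2} + v_{3} = v_{0} + v_{1} — sig = (2; 1,1)
  • {4,6}:  v_{4} + v_{6} = v_{0} + v_{5} — sig = (2; 1,1)
  • {3,7}:  v_{3} + v_{7} = 2·v_{0} + v_{1} — sig = (2; 1,2)
  • {1,6}:  v_{1} + v_{6} = 2·v_{2} — sig = (2; 2)
  • {0,1,4}:  v_{0} + v_{1} + v_{4} = v_{3} — sig = (3; 1)
  • {0,1,5}:  v_{0} + v_{1} + v_{5} = v_{2} — sig = (3; 1)

so the primitive-relation signature multiset is
    |P|=2: 10 collections, coeffs (), (), (1), (1), (1), (1), (1,1), (1,1), (1,2), (2)
    |P|=3: 2 collections, coeffs (1), (1)


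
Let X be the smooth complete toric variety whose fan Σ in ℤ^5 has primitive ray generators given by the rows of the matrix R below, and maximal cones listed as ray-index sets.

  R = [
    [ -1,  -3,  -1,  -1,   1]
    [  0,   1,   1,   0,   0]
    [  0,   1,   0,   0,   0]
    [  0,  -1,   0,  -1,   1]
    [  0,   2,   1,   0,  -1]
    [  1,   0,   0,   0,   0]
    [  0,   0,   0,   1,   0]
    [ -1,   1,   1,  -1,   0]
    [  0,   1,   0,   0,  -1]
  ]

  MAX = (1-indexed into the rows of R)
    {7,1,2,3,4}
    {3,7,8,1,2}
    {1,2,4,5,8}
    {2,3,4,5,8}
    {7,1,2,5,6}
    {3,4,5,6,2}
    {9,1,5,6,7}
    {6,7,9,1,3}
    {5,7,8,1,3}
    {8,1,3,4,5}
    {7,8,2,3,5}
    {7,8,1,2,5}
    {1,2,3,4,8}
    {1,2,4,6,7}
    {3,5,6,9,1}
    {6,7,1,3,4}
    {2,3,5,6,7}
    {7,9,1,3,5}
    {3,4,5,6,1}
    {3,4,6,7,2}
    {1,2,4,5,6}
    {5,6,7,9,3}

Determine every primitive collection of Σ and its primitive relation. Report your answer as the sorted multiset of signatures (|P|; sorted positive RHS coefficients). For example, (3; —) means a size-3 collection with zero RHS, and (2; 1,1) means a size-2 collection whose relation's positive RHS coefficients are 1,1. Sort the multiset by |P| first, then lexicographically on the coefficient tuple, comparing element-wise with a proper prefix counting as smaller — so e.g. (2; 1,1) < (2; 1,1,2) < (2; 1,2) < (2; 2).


Primitive collections (9):

  • {2,9}:  v_{2} + v_{9} = v_{5} ; sig = (2; 1)
  • {6,8}:  v_{6} + v_{8} = v_{4} + v_{5} ; sig = (2; 1,1)
  • {4,9}:  v_{4} + v_{9} = v_{1} + v_{3} + v_{5} + v_{6} ; sig = (2; 1,1,1,1)
  • {8,9}:  v_{8} + v_{9} = v_{1} + v_{3} + 2·v_{5} ; sig = (2; 1,1,2)
  • {4,5,7}:  v_{4} + v_{5} + v_{7} = v_{2} ; sig = (3; 1)
  • {4,7,8}:  v_{4} + v_{7} + v_{8} = v_{1} + 2·v_{2} + v_{3} ; sig = (3; 1,1,2)
  • {1,2,3,5}:  v_{1} + v_{2} + v_{3} + v_{5} = v_{8} ; sig = (4; 1)
  • {1,2,3,6}:  v_{1} + v_{2} + v_{3} + v_{6} = v_{4} ; sig = (4; 1)
  • {1,3,5,6,7}:  v_{1} + v_{3} + v_{5} + v_{6} + v_{7} = 0 ; sig = (5; —)

Hence PRS(X_Σ) =
    |P|=2: 4 collections, coeffs (1), (1,1), (1,1,1,1), (1,1,2)
    |P|=3: 2 collections, coeffs (1), (1,1,2)
    |P|=4: 2 collections, coeffs (1), (1)
    |P|=5: 1 collection, coeffs ()


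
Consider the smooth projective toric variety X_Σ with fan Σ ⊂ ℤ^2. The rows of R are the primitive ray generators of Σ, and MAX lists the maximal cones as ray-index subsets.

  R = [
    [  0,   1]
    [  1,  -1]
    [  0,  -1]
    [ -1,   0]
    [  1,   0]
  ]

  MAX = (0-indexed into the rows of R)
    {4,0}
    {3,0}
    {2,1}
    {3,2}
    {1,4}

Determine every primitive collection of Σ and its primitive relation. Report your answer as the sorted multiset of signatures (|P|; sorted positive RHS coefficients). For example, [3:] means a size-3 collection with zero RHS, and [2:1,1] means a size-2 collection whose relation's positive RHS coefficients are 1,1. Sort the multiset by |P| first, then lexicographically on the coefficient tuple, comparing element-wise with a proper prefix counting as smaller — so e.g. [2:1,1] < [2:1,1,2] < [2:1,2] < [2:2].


5 minimal non-faces of Δ(Σ) (on 5 rays):

  {0,2}:  v_{0} + v_{2} = 0  →  sig = [2:]
  {3,4}:  v_{3} + v_{4} = 0  →  sig = [2:]
  {0,1}:  v_{0} + v_{1} = v_{4}  →  sig = [2:1]
  {1,3}:  v_{1} + v_{3} = v_{2}  →  sig = [2:1]
  {2,4}:  v_{2} + v_{4} = v_{1}  →  sig = [2:1]

Hence PRS(X_Σ) =
{ [2:] ×2,  [2:1] ×3 }


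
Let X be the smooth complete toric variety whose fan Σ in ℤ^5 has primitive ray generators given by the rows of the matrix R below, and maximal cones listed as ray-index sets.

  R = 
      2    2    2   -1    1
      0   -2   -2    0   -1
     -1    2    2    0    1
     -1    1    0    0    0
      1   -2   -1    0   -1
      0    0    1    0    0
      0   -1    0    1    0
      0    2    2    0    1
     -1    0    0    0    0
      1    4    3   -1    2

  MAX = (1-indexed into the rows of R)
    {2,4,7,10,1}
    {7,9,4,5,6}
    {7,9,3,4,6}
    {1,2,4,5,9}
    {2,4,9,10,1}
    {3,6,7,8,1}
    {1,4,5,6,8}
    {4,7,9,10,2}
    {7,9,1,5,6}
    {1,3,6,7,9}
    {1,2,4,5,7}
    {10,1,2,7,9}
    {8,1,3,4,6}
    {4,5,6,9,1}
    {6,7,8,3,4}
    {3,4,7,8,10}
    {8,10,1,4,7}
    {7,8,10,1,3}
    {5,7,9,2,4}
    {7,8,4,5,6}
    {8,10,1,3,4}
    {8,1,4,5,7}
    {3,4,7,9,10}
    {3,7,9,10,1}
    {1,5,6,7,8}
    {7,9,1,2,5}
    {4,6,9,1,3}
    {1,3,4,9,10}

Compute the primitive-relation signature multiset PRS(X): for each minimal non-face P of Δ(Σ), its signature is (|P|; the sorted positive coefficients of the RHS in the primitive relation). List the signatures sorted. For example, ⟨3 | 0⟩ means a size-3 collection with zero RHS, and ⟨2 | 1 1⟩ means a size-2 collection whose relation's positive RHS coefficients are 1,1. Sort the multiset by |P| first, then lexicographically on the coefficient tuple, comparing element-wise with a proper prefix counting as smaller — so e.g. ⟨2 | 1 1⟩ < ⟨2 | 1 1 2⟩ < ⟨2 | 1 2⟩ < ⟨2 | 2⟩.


Δ(Σ) — 10 vertices, 10 min non-faces:

  P = {2,8}:  v_{2} + v_{8} = 0  so sig = ⟨2 | 0⟩
  P = {2,3}:  v_{2} + v_{3} = v_{9}  so sig = ⟨2 | 1⟩
  P = {3,5}:  v_{3} + v_{5} = v_{6}  so sig = ⟨2 | 1⟩
  P = {5,10}:  v_{5} + v_{10} = v_{1}  so sig = ⟨2 | 1⟩
  P = {8,9}:  v_{8} + v_{9} = v_{3}  so sig = ⟨2 | 1⟩
  P = {2,6}:  v_{2} + v_{6} = v_{5} + v_{9}  so sig = ⟨2 | 1 1⟩
  P = {6,10}:  v_{6} + v_{10} = v_{1} + v_{3}  so sig = ⟨2 | 1 1⟩
  P = {1,4,7,9}:  v_{1} + v_{4} + v_{7} + v_{9} = v_{8}  so sig = ⟨4 | 1⟩
  P = {1,4,6,7}:  v_{1} + v_{4} + v_{6} + v_{7} = v_{5} + 2·v_{8}  so sig = ⟨4 | 1 2⟩
  P = {1,3,4,7}:  v_{1} + v_{3} + v_{4} + v_{7} = 2·v_{8}  so sig = ⟨4 | 2⟩

Signatures (|P|; sorted positive RHS coefficients), sorted:
[⟨2 | 0⟩, ⟨2 | 1⟩, ⟨2 | 1⟩, ⟨2 | 1⟩, ⟨2 | 1⟩, ⟨2 | 1 1⟩, ⟨2 | 1 1⟩, ⟨4 | 1⟩, ⟨4 | 1 2⟩, ⟨4 | 2⟩]


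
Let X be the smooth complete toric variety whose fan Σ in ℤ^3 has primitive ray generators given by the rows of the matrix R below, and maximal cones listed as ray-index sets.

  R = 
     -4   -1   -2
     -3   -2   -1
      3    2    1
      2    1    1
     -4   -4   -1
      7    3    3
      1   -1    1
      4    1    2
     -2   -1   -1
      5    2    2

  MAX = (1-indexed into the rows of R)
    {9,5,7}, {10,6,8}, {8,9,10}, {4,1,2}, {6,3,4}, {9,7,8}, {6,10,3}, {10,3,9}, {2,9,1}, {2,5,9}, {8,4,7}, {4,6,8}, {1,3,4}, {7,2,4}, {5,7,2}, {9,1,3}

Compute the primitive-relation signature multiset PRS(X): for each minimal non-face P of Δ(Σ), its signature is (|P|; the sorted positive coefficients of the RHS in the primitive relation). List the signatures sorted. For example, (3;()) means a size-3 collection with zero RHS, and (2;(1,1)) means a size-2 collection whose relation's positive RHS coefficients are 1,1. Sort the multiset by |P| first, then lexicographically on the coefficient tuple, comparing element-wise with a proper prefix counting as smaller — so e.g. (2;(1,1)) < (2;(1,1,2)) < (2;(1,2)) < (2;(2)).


Primitive collections (22):

  P = {1,8}:  v_{1} + v_{8} = 0  →  sig = (2;())
  P = {2,3}:  v_{2} + v_{3} = 0  →  sig = (2;())
  P = {4,9}:  v_{4} + v_{9} = 0  →  sig = (2;())
  P = {1,6}:  v_{1} + v_{6} = v_{3}  →  sig = (2;(1))
  P = {1,7}:  v_{1} + v_{7} = v_{2}  →  sig = (2;(1))
  P = {2,6}:  v_{2} + v_{6} = v_{8}  →  sig = (2;(1))
  P = {2,8}:  v_{2} + v_{8} = v_{7}  →  sig = (2;(1))
  P = {3,7}:  v_{3} + v_{7} = v_{8}  →  sig = (2;(1))
  P = {3,8}:  v_{3} + v_{8} = v_{6}  →  sig = (2;(1))
  P = {4,10}:  v_{4} + v_{10} = v_{6}  →  sig = (2;(1))
  P = {6,9}:  v_{6} + v_{9} = v_{10}  →  sig = (2;(1))
  P = {1,10}:  v_{1} + v_{10} = v_{3} + v_{9}  →  sig = (2;(1,1))
  P = {2,10}:  v_{2} + v_{10} = v_{8} + v_{9}  →  sig = (2;(1,1))
  P = {3,5}:  v_{3} + v_{5} = v_{7} + v_{9}  →  sig = (2;(1,1))
  P = {4,5}:  v_{4} + v_{5} = v_{2} + v_{7}  →  sig = (2;(1,1))
  P = {5,6}:  v_{5} + v_{6} = v_{7} + v_{8} + v_{9}  →  sig = (2;(1,1,1))
  P = {5,10}:  v_{5} + v_{10} = v_{7} + v_{8} + 2·v_{9}  →  sig = (2;(1,1,2))
  P = {1,5}:  v_{1} + v_{5} = 2·v_{2} + v_{9}  →  sig = (2;(1,2))
  P = {5,8}:  v_{5} + v_{8} = 2·v_{7} + v_{9}  →  sig = (2;(1,2))
  P = {7,10}:  v_{7} + v_{10} = 2·v_{8} + v_{9}  →  sig = (2;(1,2))
  P = {6,7}:  v_{6} + v_{7} = 2·v_{8}  →  sig = (2;(2))
  P = {2,7,9}:  v_{2} + v_{7} + v_{9} = v_{5}  →  sig = (3;(1))

Signatures (|P|; sorted positive RHS coefficients), sorted:
    |P|=2: 21 collections, coeffs (), (), (), (1), (1), (1), (1), (1), (1), (1), (1), (1,1), (1,1), (1,1), (1,1), (1,1,1), (1,1,2), (1,2), (1,2), (1,2), (2)
    |P|=3: 1 collection, coeffs (1)


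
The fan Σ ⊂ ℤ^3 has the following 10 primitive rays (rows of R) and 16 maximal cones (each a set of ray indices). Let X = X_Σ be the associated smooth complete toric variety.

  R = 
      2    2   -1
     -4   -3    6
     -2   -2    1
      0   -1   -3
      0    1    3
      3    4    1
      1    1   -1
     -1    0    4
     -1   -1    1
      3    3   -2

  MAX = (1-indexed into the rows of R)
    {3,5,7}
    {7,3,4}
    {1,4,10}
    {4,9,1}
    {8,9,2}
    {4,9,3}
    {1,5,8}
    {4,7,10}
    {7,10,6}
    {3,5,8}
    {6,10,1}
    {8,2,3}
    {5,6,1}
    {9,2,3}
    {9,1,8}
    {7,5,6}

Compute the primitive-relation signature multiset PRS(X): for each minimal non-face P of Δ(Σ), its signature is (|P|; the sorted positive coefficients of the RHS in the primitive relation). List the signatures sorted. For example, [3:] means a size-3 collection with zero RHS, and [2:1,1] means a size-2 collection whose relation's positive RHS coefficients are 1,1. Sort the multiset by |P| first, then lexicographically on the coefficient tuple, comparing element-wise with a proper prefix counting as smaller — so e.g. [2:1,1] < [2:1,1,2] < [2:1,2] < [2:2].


Δ(Σ) — 10 vertices, 22 min non-faces:

  P={1,3}:  v_{1} + v_{3} = 0  ⇒ sig = [2:]
  P={4,5}:  v_{4} + v_{5} = 0  ⇒ sig = [2:]
  P={7,9}:  v_{7} + v_{9} = 0  ⇒ sig = [2:]
  P={1,7}:  v_{1} + v_{7} = v_{10}  ⇒ sig = [2:1]
  P={2,10}:  v_{2} + v_{10} = v_{8}  ⇒ sig = [2:1]
  P={3,10}:  v_{3} + v_{10} = v_{7}  ⇒ sig = [2:1]
  P={4,6}:  v_{4} + v_{6} = v_{10}  ⇒ sig = [2:1]
  P={4,8}:  v_{4} + v_{8} = v_{9}  ⇒ sig = [2:1]
  P={5,9}:  v_{5} + v_{9} = v_{8}  ⇒ sig = [2:1]
  P={5,10}:  v_{5} + v_{10} = v_{6}  ⇒ sig = [2:1]
  P={7,8}:  v_{7} + v_{8} = v_{5}  ⇒ sig = [2:1]
  P={9,10}:  v_{9} + v_{10} = v_{1}  ⇒ sig = [2:1]
  P={1,2}:  v_{1} + v_{2} = v_{8} + v_{9}  ⇒ sig = [2:1,1]
  P={2,6}:  v_{2} + v_{6} = v_{5} + v_{8}  ⇒ sig = [2:1,1]
  P={2,7}:  v_{2} + v_{7} = v_{3} + v_{8}  ⇒ sig = [2:1,1]
  P={3,6}:  v_{3} + v_{6} = v_{5} + v_{7}  ⇒ sig = [2:1,1]
  P={6,9}:  v_{6} + v_{9} = v_{1} + v_{5}  ⇒ sig = [2:1,1]
  P={8,10}:  v_{8} + v_{10} = v_{1} + v_{5}  ⇒ sig = [2:1,1]
  P={2,4}:  v_{2} + v_{4} = v_{3} + 2·v_{9}  ⇒ sig = [2:1,2]
  P={2,5}:  v_{2} + v_{5} = v_{3} + 2·v_{8}  ⇒ sig = [2:1,2]
  P={6,8}:  v_{6} + v_{8} = v_{1} + 2·v_{5}  ⇒ sig = [2:1,2]
  P={3,8,9}:  v_{3} + v_{8} + v_{9} = v_{2}  ⇒ sig = [3:1]

Hence PRS(X_Σ) =
    |P|=2: 21 collections, coeffs (), (), (), (1), (1), (1), (1), (1), (1), (1), (1), (1), (1,1), (1,1), (1,1), (1,1), (1,1), (1,1), (1,2), (1,2), (1,2)
    |P|=3: 1 collection, coeffs (1)


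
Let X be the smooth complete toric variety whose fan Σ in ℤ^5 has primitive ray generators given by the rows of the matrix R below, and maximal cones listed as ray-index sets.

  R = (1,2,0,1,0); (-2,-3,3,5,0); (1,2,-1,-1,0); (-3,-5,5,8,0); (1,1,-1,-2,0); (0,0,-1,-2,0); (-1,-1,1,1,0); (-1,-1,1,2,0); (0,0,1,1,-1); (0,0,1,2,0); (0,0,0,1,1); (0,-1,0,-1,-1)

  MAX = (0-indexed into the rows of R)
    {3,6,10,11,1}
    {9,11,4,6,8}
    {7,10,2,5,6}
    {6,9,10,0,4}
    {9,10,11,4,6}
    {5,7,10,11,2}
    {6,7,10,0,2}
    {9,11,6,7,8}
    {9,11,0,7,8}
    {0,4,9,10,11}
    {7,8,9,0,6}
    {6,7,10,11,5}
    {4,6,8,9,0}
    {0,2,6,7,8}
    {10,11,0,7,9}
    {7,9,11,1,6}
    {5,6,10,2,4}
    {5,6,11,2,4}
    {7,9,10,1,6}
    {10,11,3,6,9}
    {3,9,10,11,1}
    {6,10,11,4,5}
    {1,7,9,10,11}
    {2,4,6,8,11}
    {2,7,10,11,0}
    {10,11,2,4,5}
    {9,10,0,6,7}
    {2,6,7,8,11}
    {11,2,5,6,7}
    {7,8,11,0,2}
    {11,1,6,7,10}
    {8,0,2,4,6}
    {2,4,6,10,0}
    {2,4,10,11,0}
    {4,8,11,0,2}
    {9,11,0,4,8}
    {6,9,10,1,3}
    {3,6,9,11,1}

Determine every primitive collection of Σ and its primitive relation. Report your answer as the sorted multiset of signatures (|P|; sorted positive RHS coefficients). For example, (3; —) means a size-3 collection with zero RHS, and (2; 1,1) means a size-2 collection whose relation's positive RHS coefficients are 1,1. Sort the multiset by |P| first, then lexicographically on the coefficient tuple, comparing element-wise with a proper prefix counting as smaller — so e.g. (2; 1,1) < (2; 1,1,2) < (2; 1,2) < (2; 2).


Δ(Σ) — 12 vertices, 21 min non-faces:

  • {4,7}:  v_{4} + v_{7} = 0  so sig = (2; —)
  • {5,9}:  v_{5} + v_{9} = 0  so sig = (2; —)
  • {0,5}:  v_{0} + v_{5} = v_{2}  so sig = (2; 1)
  • {2,9}:  v_{2} + v_{9} = v_{0}  so sig = (2; 1)
  • {8,10}:  v_{8} + v_{10} = v_{9}  so sig = (2; 1)
  • {1,2}:  v_{1} + v_{2} = v_{7} + v_{9}  so sig = (2; 1,1)
  • {2,3}:  v_{2} + v_{3} = v_{1} + v_{9}  so sig = (2; 1,1)
  • {5,8}:  v_{5} + v_{8} = v_{2} + v_{6} + v_{11}  so sig = (2; 1,1,1)
  • {1,4}:  v_{1} + v_{4} = v_{6} + v_{9} + v_{10} + v_{11}  so sig = (2; 1,1,1,1)
  • {1,5}:  v_{1} + v_{5} = v_{6} + v_{7} + v_{10} + v_{11}  so sig = (2; 1,1,1,1)
  • {3,5}:  v_{3} + v_{5} = v_{1} + v_{6} + v_{10} + v_{11}  so sig = (2; 1,1,1,1)
  • {1,8}:  v_{1} + v_{8} = v_{6} + v_{7} + 2·v_{9} + v_{11}  so sig = (2; 1,1,1,2)
  • {3,8}:  v_{3} + v_{8} = v_{1} + v_{6} + 2·v_{9} + v_{11}  so sig = (2; 1,1,1,2)
  • {0,1}:  v_{0} + v_{1} = v_{7} + 2·v_{9}  so sig = (2; 1,2)
  • {0,3}:  v_{0} + v_{3} = v_{1} + 2·v_{9}  so sig = (2; 1,2)
  • {3,7}:  v_{3} + v_{7} = 2·v_{1}  so sig = (2; 2)
  • {3,4}:  v_{3} + v_{4} = 2·v_{6} + 2·v_{9} + 2·v_{10} + 2·v_{11}  so sig = (2; 2,2,2,2)
  • {0,6,11}:  v_{0} + v_{6} + v_{11} = v_{8}  so sig = (3; 1)
  • {2,6,10,11}:  v_{2} + v_{6} + v_{10} + v_{11} = 0  so sig = (4; —)
  • {1,6,9,10,11}:  v_{1} + v_{6} + v_{9} + v_{10} + v_{11} = v_{3}  so sig = (5; 1)
  • {6,7,9,10,11}:  v_{6} + v_{7} + v_{9} + v_{10} + v_{11} = v_{1}  so sig = (5; 1)

Sorted signature multiset PRS(X):
{ (2; —) ×2,  (2; 1) ×3,  (2; 1,1) ×2,  (2; 1,1,1),  (2; 1,1,1,1) ×3,  (2; 1,1,1,2) ×2,  (2; 1,2) ×2,  (2; 2),  (2; 2,2,2,2),  (3; 1),  (4; —),  (5; 1) ×2 }
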